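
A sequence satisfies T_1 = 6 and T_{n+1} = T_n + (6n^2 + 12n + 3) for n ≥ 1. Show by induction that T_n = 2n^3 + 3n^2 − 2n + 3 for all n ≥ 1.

Base case: T_1 = 6, and 2·1^3 + 3·1^2 − 2·1 + 3 = 6.
Assume T_m = 2m^3 + 3m^2 − 2m + 3.
Then T_{m+1} = T_m + (6m^2 + 12m + 3) = (2m^3 + 3m^2 − 2m + 3) + (6m^2 + 12m + 3) = 2m^3 + 9m^2 + 10m + 6,
and 2·(m+1)^3 + 3·(m+1)^2 − 2·(m+1) + 3 = 2m^3 + 9m^2 + 10m + 6.
By induction, T_n = 2n^3 + 3n^2 − 2n + 3 for all n ≥ 1.

T_n = 2n^3 + 3n^2 − 2n + 3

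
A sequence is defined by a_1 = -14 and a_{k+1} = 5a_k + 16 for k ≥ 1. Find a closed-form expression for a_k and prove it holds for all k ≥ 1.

Claim: a_k = -2·5^k − 4.

Base case: a_1 = -14, and -2·5^1 − 4 = -10 − 4 = -14.
Assume a_m = -2·5^m − 4 for some m ≥ 1.
Then a_{m+1} = 5a_m + 16 = 5·(-2·5^m − 4) + 16 = -10·5^m − 20 + 16 = -2·5^{m+1} − 4.
By induction, a_k = -2·5^k − 4 for all k ≥ 1.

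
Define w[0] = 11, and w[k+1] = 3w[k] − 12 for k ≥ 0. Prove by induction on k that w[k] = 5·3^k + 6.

Base case: w[0] = 11, and 5·3^0 + 6 = 5 + 6 = 11.
Assume w[j] = 5·3^j + 6 for some j ≥ 0.
Then w[j+1] = 3w[j] − 12 = 3·(5·3^j + 6) − 12 = 15·3^j + 18 − 12 = 5·3^{j+1} + 6.
Hence w[k] = 5·3^k + 6 for every k ≥ 0, by induction.

w[k] = 5·3^k + 6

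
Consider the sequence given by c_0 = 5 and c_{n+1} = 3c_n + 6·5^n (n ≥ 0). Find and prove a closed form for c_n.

Claim: c_n = 2·3^n + 3·5^n.

Base case: c_0 = 5, and 2·3^0 + 3·5^0 = 2 + 3 = 5.
Assume c_r = 2·3^r + 3·5^r for some r ≥ 0.
Then c_{r+1} = 3c_r + 6·5^r = 3·(2·3^r + 3·5^r) + 6·5^r = 2·3^{r+1} + 9·5^r + 6·5^r = 2·3^{r+1} + 15·5^r = 2·3^{r+1} + 3·5^{r+1}.
Hence c_n = 2·3^n + 3·5^n for every n ≥ 0, by induction.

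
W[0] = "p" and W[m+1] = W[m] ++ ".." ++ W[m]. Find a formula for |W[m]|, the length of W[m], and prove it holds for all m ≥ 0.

Claim: |W[m]| = 3·2^m − 2.

Base case: |W[0]| = 1, and 3·2^0 − 2 = 1.
Assume |W[r]| = 3·2^r − 2.
Then |W[r+1]| = |W[r]| + 2 + |W[r]| = 2|W[r]| + 2 = 2(3·2^r − 2) + 2 = 3·2^{r+1} − 4 + 2 = 3·2^{r+1} − 2.
By induction, |W[m]| = 3·2^m − 2 for all m ≥ 0.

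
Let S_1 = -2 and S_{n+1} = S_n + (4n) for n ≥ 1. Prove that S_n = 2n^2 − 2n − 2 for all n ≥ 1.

Base case: S_1 = -2, and 2·1^2 − 2·1 − 2 = -2.
Assume S_m = 2m^2 − 2m − 2.
Then S_{m+1} = S_m + (4m) = (2m^2 − 2m − 2) + (4m) = 2m^2 + 2m − 2,
and 2·(m+1)^2 − 2·(m+1) − 2 = 2m^2 + 2m − 2.
By induction, S_n = 2n^2 − 2n − 2 for all n ≥ 1.

S_n = 2n^2 − 2n − 2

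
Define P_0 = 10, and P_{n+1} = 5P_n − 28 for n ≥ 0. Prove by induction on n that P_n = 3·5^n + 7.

Base case: P_0 = 10, and 3·5^0 + 7 = 3 + 7 = 10.
Assume P_m = 3·5^m + 7 for some m ≥ 0.
Then P_{m+1} = 5P_m − 28 = 5·(3·5^m + 7) − 28 = 15·5^m + 35 − 28 = 3·5^{m+1} + 7.
By induction, P_n = 3·5^n + 7 for all n ≥ 0.

P_n = 3·5^n + 7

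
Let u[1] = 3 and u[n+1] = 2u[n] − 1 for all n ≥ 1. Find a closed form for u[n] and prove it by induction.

Claim: u[n] = 2^n + 1.

Base case: u[1] = 3, and 2^1 + 1 = 2 + 1 = 3.
Assume u[k] = 2^k + 1 for some k ≥ 1.
Then u[k+1] = 2u[k] − 1 = 2·(2^k + 1) − 1 = 2^{k+1} + 2 − 1 = 2^{k+1} + 1.
So the formula holds for k+1, and by induction u[n] = 2^n + 1 for all n ≥ 1.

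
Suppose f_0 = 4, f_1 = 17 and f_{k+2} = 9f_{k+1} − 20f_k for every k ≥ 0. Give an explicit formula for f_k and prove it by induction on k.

Claim: f_k = 3·4^k + 5^k.

Base cases: f_0 = 4 and 3·4^0 + 5^0 = 4; f_1 = 17 and 3·4^1 + 5^1 = 17.
Assume f_j = 3·4^j + 5^j for all 0 ≤ j ≤ r, where r ≥ 1.
Then f_{r+1} = 9f_r − 20f_{r−1} = 9·(3·4^r + 5^r) − 20·(3·4^{r−1} + 5^{r−1}) = 3·(9·4 − 20)4^{r−1} + (9·5 − 20)5^{r−1} = 48·4^{r−1} + 25·5^{r−1} = 3·4^{r+1} + 5^{r+1}.
Hence f_k = 3·4^k + 5^k for every k ≥ 0, by strong induction.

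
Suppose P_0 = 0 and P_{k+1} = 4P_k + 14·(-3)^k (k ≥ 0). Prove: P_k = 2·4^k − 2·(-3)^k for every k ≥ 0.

Base case: P_0 = 0, and 2·4^0 − 2·(-3)^0 = 2 − 2 = 0.
Assume P_j = 2·4^j − 2·(-3)^j for some j ≥ 0.
Then P_{j+1} = 4P_j + 14·(-3)^j = 4·(2·4^j − 2·(-3)^j) + 14·(-3)^j = 2·4^{j+1} − 8·(-3)^j + 14·(-3)^j = 2·4^{j+1} + 6·(-3)^j = 2·4^{j+1} − 2·(-3)^{j+1}.
This completes the inductive step, so P_k = 2·4^k − 2·(-3)^k for all k ≥ 0.

P_k = 2·4^k − 2·(-3)^k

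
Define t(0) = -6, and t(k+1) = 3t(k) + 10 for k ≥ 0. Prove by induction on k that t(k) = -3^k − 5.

Base case: t(0) = -6, and -3^0 − 5 = -1 − 5 = -6.
Assume t(m) = -3^m − 5 for some m ≥ 0.
Then t(m+1) = 3t(m) + 10 = 3·(-3^m − 5) + 10 = -3^{m+1} − 15 + 10 = -3^{m+1} − 5.
So the formula holds for m+1, and by induction t(k) = -3^k − 5 for all k ≥ 0.

t(k) = -3^k − 5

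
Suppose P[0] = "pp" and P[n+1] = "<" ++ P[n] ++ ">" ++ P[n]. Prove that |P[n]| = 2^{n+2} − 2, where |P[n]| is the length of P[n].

Base case: |P[0]| = 2, and 2^{0+2} − 2 = 2.
Assume |P[m]| = 2^{m+2} − 2.
Then |P[m+1]| = 1 + |P[m]| + 1 + |P[m]| = 2|P[m]| + 2 = 2(2^{m+2} − 2) + 2 = 2^{m+3} − 4 + 2 = 2^{m+3} − 2.
This completes the inductive step, so |P[n]| = 2^{n+2} − 2 for all n ≥ 0.

|P[n]| = 2^{n+2} − 2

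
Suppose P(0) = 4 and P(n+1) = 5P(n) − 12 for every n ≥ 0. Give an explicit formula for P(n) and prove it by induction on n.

Claim: P(n) = 5^n + 3.

Base case: P(0) = 4, and 5^0 + 3 = 1 + 3 = 4.
Assume P(k) = 5^k + 3 for some k ≥ 0.
Then P(k+1) = 5P(k) − 12 = 5·(5^k + 3) − 12 = 5^{k+1} + 15 − 12 = 5^{k+1} + 3.
So the formula holds for k+1, and by induction P(n) = 5^n + 3 for all n ≥ 0.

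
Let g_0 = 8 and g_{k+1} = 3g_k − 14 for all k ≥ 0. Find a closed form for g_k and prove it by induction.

Claim: g_k = 3^k + 7.

Base case: g_0 = 8, and 3^0 + 7 = 1 + 7 = 8.
Assume g_j = 3^j + 7 for some j ≥ 0.
Then g_{j+1} = 3g_j − 14 = 3·(3^j + 7) − 14 = 3^{j+1} + 21 − 14 = 3^{j+1} + 7.
This completes the inductive step, so g_k = 3^k + 7 for all k ≥ 0.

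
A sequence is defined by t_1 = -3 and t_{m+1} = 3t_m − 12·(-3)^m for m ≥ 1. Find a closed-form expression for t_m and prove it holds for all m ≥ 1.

Claim: t_m = 3^m + 2·(-3)^m.

Base case: t_1 = -3, and 3^1 + 2·(-3)^1 = 3 − 6 = -3.
Assume t_r = 3^r + 2·(-3)^r for some r ≥ 1.
Then t_{r+1} = 3t_r − 12·(-3)^r = 3·(3^r + 2·(-3)^r) − 12·(-3)^r = 3^{r+1} + 6·(-3)^r − 12·(-3)^r = 3^{r+1} − 6·(-3)^r = 3^{r+1} + 2·(-3)^{r+1}.
Hence t_m = 3^m + 2·(-3)^m for every m ≥ 1, by induction.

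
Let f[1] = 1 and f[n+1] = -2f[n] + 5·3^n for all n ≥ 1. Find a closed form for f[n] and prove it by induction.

Claim: f[n] = (-2)^n + 3^n.

Base case: f[1] = 1, and (-2)^1 + 3^1 = -2 + 3 = 1.
Assume f[r] = (-2)^r + 3^r for some r ≥ 1.
Then f[r+1] = -2f[r] + 5·3^r = -2·((-2)^r + 3^r) + 5·3^r = (-2)^{r+1} − 2·3^r + 5·3^r = (-2)^{r+1} + 3·3^r = (-2)^{r+1} + 3^{r+1}.
So the formula holds for r+1, and by induction f[n] = (-2)^n + 3^n for all n ≥ 1.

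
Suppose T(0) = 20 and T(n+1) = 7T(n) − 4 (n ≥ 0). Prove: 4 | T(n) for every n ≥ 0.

Base case: T(0) = 20 = 4·5, so 4 | T(0).
Assume 4 | T(k), so T(k) = 4t for some integer t.
Then T(k+1) = 7T(k) − 4 = 7·(4t) − 4 = 4(7t − 1), so 4 | T(k+1).
By induction, 4 | T(n) for all n ≥ 0.

4 | T(n)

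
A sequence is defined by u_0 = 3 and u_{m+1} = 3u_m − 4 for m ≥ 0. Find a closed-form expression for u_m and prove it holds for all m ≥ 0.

Claim: u_m = 3^m + 2.

Base case: u_0 = 3, and 3^0 + 2 = 1 + 2 = 3.
Assume u_j = 3^j + 2 for some j ≥ 0.
Then u_{j+1} = 3u_j − 4 = 3·(3^j + 2) − 4 = 3^{j+1} + 6 − 4 = 3^{j+1} + 2.
By induction, u_m = 3^m + 2 for all m ≥ 0.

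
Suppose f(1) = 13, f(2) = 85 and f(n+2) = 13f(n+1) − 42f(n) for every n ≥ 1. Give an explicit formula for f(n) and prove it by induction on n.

Claim: f(n) = 7^n + 6^n.

Base cases: f(1) = 13 and 7^1 + 6^1 = 13; f(2) = 85 and 7^2 + 6^2 = 85.
Assume f(j) = 7^j + 6^j for all 1 ≤ j ≤ r, where r ≥ 2.
Then f(r+1) = 13f(r) − 42f(r−1) = 13·(7^r + 6^r) − 42·(7^{r−1} + 6^{r−1}) = (13·7 − 42)7^{r−1} + (13·6 − 42)6^{r−1} = 49·7^{r−1} + 36·6^{r−1} = 7^{r+1} + 6^{r+1}.
Hence f(n) = 7^n + 6^n for every n ≥ 1, by strong induction.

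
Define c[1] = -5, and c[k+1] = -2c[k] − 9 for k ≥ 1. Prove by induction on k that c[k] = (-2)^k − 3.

Base case: c[1] = -5, and (-2)^1 − 3 = -2 − 3 = -5.
Assume c[r] = (-2)^r − 3 for some r ≥ 1.
Then c[r+1] = -2c[r] − 9 = -2·((-2)^r − 3) − 9 = -2·(-2)^r + 6 − 9 = (-2)^{r+1} − 3.
So the formula holds for r+1, and by induction c[k] = (-2)^k − 3 for all k ≥ 1.

c[k] = (-2)^k − 3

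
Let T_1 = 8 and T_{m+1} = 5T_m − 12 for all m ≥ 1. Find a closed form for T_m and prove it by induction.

Claim: T_m = 5^m + 3.

Base case: T_1 = 8, and 5^1 + 3 = 5 + 3 = 8.
Assume T_j = 5^j + 3 for some j ≥ 1.
Then T_{j+1} = 5T_j − 12 = 5·(5^j + 3) − 12 = 5^{j+1} + 15 − 12 = 5^{j+1} + 3.
By induction, T_m = 5^m + 3 for all m ≥ 1.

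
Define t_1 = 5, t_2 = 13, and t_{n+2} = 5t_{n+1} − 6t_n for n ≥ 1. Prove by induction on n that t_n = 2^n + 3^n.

Base cases: t_1 = 5 and 2^1 + 3^1 = 5; t_2 = 13 and 2^2 + 3^2 = 13.
Assume t_j = 2^j + 3^j for all 1 ≤ j ≤ m, where m ≥ 2.
Then t_{m+1} = 5t_m − 6t_{m−1} = 5·(2^m + 3^m) − 6·(2^{m−1} + 3^{m−1}) = (5·2 − 6)2^{m−1} + (5·3 − 6)3^{m−1} = 4·2^{m−1} + 9·3^{m−1} = 2^{m+1} + 3^{m+1}.
So the formula holds for m+1, and by strong induction t_n = 2^n + 3^n for all n ≥ 1.

t_n = 2^n + 3^n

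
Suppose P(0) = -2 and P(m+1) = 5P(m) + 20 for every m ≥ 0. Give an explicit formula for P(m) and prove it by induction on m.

Claim: P(m) = 3·5^m − 5.

Base case: P(0) = -2, and 3·5^0 − 5 = 3 − 5 = -2.
Assume P(r) = 3·5^r − 5 for some r ≥ 0.
Then P(r+1) = 5P(r) + 20 = 5·(3·5^r − 5) + 20 = 15·5^r − 25 + 20 = 3·5^{r+1} − 5.
By induction, P(m) = 3·5^m − 5 for all m ≥ 0.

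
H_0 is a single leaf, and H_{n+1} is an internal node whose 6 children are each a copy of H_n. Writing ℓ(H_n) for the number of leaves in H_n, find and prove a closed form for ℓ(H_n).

Claim: ℓ(H_n) = 6^n.

Base case: ℓ(H_0) = 1, and 6^0 = 1.
Assume ℓ(H_m) = 6^m.
Then ℓ(H_{m+1}) = 6·ℓ(H_m) = 6·6^m = 6^{m+1}.
So the formula holds for m+1, and by induction ℓ(H_n) = 6^n for all n ≥ 0.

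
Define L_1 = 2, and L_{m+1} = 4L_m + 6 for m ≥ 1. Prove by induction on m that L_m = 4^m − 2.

Base case: L_1 = 2, and 4^1 − 2 = 4 − 2 = 2.
Assume L_k = 4^k − 2 for some k ≥ 1.
Then L_{k+1} = 4L_k + 6 = 4·(4^k − 2) + 6 = 4^{k+1} − 8 + 6 = 4^{k+1} − 2.
So the formula holds for k+1, and by induction L_m = 4^m − 2 for all m ≥ 1.

L_m = 4^m − 2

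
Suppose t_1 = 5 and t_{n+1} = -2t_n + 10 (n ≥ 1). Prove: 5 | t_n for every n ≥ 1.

Base case: t_1 = 5 = 5·1, so 5 | t_1.
Assume 5 | t_m, so t_m = 5s for some integer s.
Then t_{m+1} = -2t_m + 10 = -2·(5s) + 10 = 5(-2s + 2), so 5 | t_{m+1}.
So the property holds for m+1, and by induction 5 | t_n for all n ≥ 1.

5 | t_n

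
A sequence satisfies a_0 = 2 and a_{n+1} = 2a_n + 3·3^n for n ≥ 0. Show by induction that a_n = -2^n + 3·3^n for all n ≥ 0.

Base case: a_0 = 2, and -2^0 + 3·3^0 = -1 + 3 = 2.
Assume a_j = -2^j + 3·3^j for some j ≥ 0.
Then a_{j+1} = 2a_j + 3·3^j = 2·(-2^j + 3·3^j) + 3·3^j = -2^{j+1} + 6·3^j + 3·3^j = -2^{j+1} + 9·3^j = -2^{j+1} + 3·3^{j+1}.
By induction, a_n = -2^n + 3·3^n for all n ≥ 0.

a_n = -2^n + 3·3^n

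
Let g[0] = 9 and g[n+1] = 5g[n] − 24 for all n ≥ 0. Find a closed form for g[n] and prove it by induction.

Claim: g[n] = 3·5^n + 6.

Base case: g[0] = 9, and 3·5^0 + 6 = 3 + 6 = 9.
Assume g[m] = 3·5^m + 6 for some m ≥ 0.
Then g[m+1] = 5g[m] − 24 = 5·(3·5^m + 6) − 24 = 15·5^m + 30 − 24 = 3·5^{m+1} + 6.
By induction, g[n] = 3·5^n + 6 for all n ≥ 0.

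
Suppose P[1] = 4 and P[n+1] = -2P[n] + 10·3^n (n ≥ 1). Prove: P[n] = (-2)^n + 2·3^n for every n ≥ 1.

Base case: P[1] = 4, and (-2)^1 + 2·3^1 = -2 + 6 = 4.
Assume P[r] = (-2)^r + 2·3^r for some r ≥ 1.
Then P[r+1] = -2P[r] + 10·3^r = -2·((-2)^r + 2·3^r) + 10·3^r = (-2)^{r+1} − 4·3^r + 10·3^r = (-2)^{r+1} + 6·3^r = (-2)^{r+1} + 2·3^{r+1}.
So the formula holds for r+1, and by induction P[n] = (-2)^n + 2·3^n for all n ≥ 1.

P[n] = (-2)^n + 2·3^n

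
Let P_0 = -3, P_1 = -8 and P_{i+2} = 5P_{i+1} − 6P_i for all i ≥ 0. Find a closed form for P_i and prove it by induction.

Claim: P_i = -2^i − 2·3^i.

Base cases: P_0 = -3 and -2^0 − 2·3^0 = -3; P_1 = -8 and -2^1 − 2·3^1 = -8.
Assume P_j = -2^j − 2·3^j for all 0 ≤ j ≤ k, where k ≥ 1.
Then P_{k+1} = 5P_k − 6P_{k−1} = 5·(-2^k − 2·3^k) − 6·(-2^{k−1} − 2·3^{k−1}) = -(5·2 − 6)2^{k−1} − 2·(5·3 − 6)3^{k−1} = -4·2^{k−1} − 18·3^{k−1} = -2^{k+1} − 2·3^{k+1}.
So the formula holds for k+1, and by strong induction P_i = -2^i − 2·3^i for all i ≥ 0.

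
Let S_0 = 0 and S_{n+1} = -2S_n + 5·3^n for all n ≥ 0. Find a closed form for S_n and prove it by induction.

Claim: S_n = -(-2)^n + 3^n.

Base case: S_0 = 0, and -(-2)^0 + 3^0 = -1 + 1 = 0.
Assume S_m = -(-2)^m + 3^m for some m ≥ 0.
Then S_{m+1} = -2S_m + 5·3^m = -2·(-(-2)^m + 3^m) + 5·3^m = -(-2)^{m+1} − 2·3^m + 5·3^m = -(-2)^{m+1} + 3·3^m = -(-2)^{m+1} + 3^{m+1}.
This completes the inductive step, so S_n = -(-2)^n + 3^n for all n ≥ 0.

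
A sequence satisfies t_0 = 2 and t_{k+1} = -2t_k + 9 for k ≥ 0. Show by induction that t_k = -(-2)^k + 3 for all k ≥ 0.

Base case: t_0 = 2, and -(-2)^0 + 3 = -1 + 3 = 2.
Assume t_r = -(-2)^r + 3 for some r ≥ 0.
Then t_{r+1} = -2t_r + 9 = -2·(-(-2)^r + 3) + 9 = 2·(-2)^r − 6 + 9 = -(-2)^{r+1} + 3.
Hence t_k = -(-2)^k + 3 for every k ≥ 0, by induction.

t_k = -(-2)^k + 3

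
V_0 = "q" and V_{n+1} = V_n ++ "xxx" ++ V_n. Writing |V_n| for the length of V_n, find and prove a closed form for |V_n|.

Claim: |V_n| = 2^{n+2} − 3.

Base case: |V_0| = 1, and 2^{0+2} − 3 = 1.
Assume |V_r| = 2^{r+2} − 3.
Then |V_{r+1}| = |V_r| + 3 + |V_r| = 2|V_r| + 3 = 2(2^{r+2} − 3) + 3 = 2^{r+3} − 6 + 3 = 2^{r+3} − 3.
Hence |V_n| = 2^{n+2} − 3 for every n ≥ 0, by induction.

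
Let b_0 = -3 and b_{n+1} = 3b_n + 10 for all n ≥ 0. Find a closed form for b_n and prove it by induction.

Claim: b_n = 2·3^n − 5.

Base case: b_0 = -3, and 2·3^0 − 5 = 2 − 5 = -3.
Assume b_j = 2·3^j − 5 for some j ≥ 0.
Then b_{j+1} = 3b_j + 10 = 3·(2·3^j − 5) + 10 = 6·3^j − 15 + 10 = 2·3^{j+1} − 5.
Hence b_n = 2·3^n − 5 for every n ≥ 0, by induction.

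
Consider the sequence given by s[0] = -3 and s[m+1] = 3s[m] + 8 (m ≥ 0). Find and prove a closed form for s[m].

Claim: s[m] = 3^m − 4.

Base case: s[0] = -3, and 3^0 − 4 = 1 − 4 = -3.
Assume s[j] = 3^j − 4 for some j ≥ 0.
Then s[j+1] = 3s[j] + 8 = 3·(3^j − 4) + 8 = 3^{j+1} − 12 + 8 = 3^{j+1} − 4.
So the formula holds for j+1, and by induction s[m] = 3^m − 4 for all m ≥ 0.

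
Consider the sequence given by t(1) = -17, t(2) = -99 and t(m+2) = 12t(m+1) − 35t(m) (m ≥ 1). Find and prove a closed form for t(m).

Claim: t(m) = -7^m − 2·5^m.

Base cases: t(1) = -17 and -7^1 − 2·5^1 = -17; t(2) = -99 and -7^2 − 2·5^2 = -99.
Assume t(j) = -7^j − 2·5^j for all 1 ≤ j ≤ k, where k ≥ 2.
Then t(k+1) = 12t(k) − 35t(k−1) = 12·(-7^k − 2·5^k) − 35·(-7^{k−1} − 2·5^{k−1}) = -(12·7 − 35)7^{k−1} − 2·(12·5 − 35)5^{k−1} = -49·7^{k−1} − 50·5^{k−1} = -7^{k+1} − 2·5^{k+1}.
Hence t(m) = -7^m − 2·5^m for every m ≥ 1, by strong induction.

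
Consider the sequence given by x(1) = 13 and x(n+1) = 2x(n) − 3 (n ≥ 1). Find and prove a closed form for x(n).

Claim: x(n) = 5·2^n + 3.

Base case: x(1) = 13, and 5·2^1 + 3 = 10 + 3 = 13.
Assume x(j) = 5·2^j + 3 for some j ≥ 1.
Then x(j+1) = 2x(j) − 3 = 2·(5·2^j + 3) − 3 = 10·2^j + 6 − 3 = 5·2^{j+1} + 3.
This completes the inductive step, so x(n) = 5·2^n + 3 for all n ≥ 1.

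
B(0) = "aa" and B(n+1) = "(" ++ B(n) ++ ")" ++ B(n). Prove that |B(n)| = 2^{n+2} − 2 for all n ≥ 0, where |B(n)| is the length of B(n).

Base case: |B(0)| = 2, and 2^{0+2} − 2 = 2.
Assume |B(j)| = 2^{j+2} − 2.
Then |B(j+1)| = 1 + |B(j)| + 1 + |B(j)| = 2|B(j)| + 2 = 2(2^{j+2} − 2) + 2 = 2^{j+3} − 4 + 2 = 2^{j+3} − 2.
This completes the inductive step, so |B(n)| = 2^{n+2} − 2 for all n ≥ 0.

|B(n)| = 2^{n+2} − 2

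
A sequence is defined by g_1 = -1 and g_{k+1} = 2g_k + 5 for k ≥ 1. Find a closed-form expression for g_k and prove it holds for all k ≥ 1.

Claim: g_k = 2^{k+1} − 5.

Base case: g_1 = -1, and 2^{1+1} − 5 = 4 − 5 = -1.
Assume g_r = 2^{r+1} − 5 for some r ≥ 1.
Then g_{r+1} = 2g_r + 5 = 2·(2^{r+1} − 5) + 5 = 2^{r+2} − 10 + 5 = 2^{r+2} − 5.
This completes the inductive step, so g_k = 2^{k+1} − 5 for all k ≥ 1.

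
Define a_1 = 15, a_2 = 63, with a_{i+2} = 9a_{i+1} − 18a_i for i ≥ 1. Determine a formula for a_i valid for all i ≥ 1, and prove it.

Claim: a_i = 3·3^i + 6^i.

Base cases: a_1 = 15 and 3·3^1 + 6^1 = 15; a_2 = 63 and 3·3^2 + 6^2 = 63.
Assume a_j = 3·3^j + 6^j for all 1 ≤ j ≤ m, where m ≥ 2.
Then a_{m+1} = 9a_m − 18a_{m−1} = 9·(3·3^m + 6^m) − 18·(3·3^{m−1} + 6^{m−1}) = 3·(9·3 − 18)3^{m−1} + (9·6 − 18)6^{m−1} = 27·3^{m−1} + 36·6^{m−1} = 3·3^{m+1} + 6^{m+1}.
So the formula holds for m+1, and by strong induction a_i = 3·3^i + 6^i for all i ≥ 1.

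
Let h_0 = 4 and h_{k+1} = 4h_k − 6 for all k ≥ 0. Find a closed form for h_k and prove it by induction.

Claim: h_k = 2·4^k + 2.

Base case: h_0 = 4, and 2·4^0 + 2 = 2 + 2 = 4.
Assume h_j = 2·4^j + 2 for some j ≥ 0.
Then h_{j+1} = 4h_j − 6 = 4·(2·4^j + 2) − 6 = 8·4^j + 8 − 6 = 2·4^{j+1} + 2.
Hence h_k = 2·4^k + 2 for every k ≥ 0, by induction.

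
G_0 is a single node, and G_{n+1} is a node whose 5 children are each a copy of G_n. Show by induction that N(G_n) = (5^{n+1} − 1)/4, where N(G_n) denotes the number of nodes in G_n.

Base case: N(G_0) = 1, and (5^{0+1} − 1)/4 = 1.
Assume N(G_k) = (5^{k+1} − 1)/4.
Then N(G_{k+1}) = 1 + 5N(G_k) = 1 + 5·(5^{k+1} − 1)/4 = 1 + (5^{k+2} − 5)/4 = (4 + 5^{k+2} − 5)/4 = (5^{k+2} − 1)/4.
Hence N(G_n) = (5^{n+1} − 1)/4 for every n ≥ 0, by induction.

N(G_n) = (5^{n+1} − 1)/4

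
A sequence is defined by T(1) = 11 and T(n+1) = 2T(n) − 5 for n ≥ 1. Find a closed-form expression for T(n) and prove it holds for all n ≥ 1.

Claim: T(n) = 3·2^n + 5.

Base case: T(1) = 11, and 3·2^1 + 5 = 6 + 5 = 11.
Assume T(r) = 3·2^r + 5 for some r ≥ 1.
Then T(r+1) = 2T(r) − 5 = 2·(3·2^r + 5) − 5 = 6·2^r + 10 − 5 = 3·2^{r+1} + 5.
This completes the inductive step, so T(n) = 3·2^n + 5 for all n ≥ 1.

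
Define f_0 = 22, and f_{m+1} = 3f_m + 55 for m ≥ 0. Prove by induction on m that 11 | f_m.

Base case: f_0 = 22 = 11·2, so 11 | f_0.
Assume 11 | f_k, so f_k = 11t for some integer t.
Then f_{k+1} = 3f_k + 55 = 3·(11t) + 55 = 11(3t + 5), so 11 | f_{k+1}.
So the property holds for k+1, and by induction 11 | f_m for all m ≥ 0.

11 | f_m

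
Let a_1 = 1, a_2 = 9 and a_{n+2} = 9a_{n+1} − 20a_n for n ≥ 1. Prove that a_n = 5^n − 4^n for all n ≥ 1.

Base cases: a_1 = 1 and 5^1 − 4^1 = 1; a_2 = 9 and 5^2 − 4^2 = 9.
Assume a_j = 5^j − 4^j for all 1 ≤ j ≤ r, where r ≥ 2.
Then a_{r+1} = 9a_r − 20a_{r−1} = 9·(5^r − 4^r) − 20·(5^{r−1} − 4^{r−1}) = (9·5 − 20)5^{r−1} − (9·4 − 20)4^{r−1} = 25·5^{r−1} − 16·4^{r−1} = 5^{r+1} − 4^{r+1}.
This completes the inductive step, so a_n = 5^n − 4^n for all n ≥ 1.

a_n = 5^n − 4^n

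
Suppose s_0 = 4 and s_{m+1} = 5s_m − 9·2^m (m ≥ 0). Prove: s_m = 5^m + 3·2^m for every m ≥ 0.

Base case: s_0 = 4, and 5^0 + 3·2^0 = 1 + 3 = 4.
Assume s_j = 5^j + 3·2^j for some j ≥ 0.
Then s_{j+1} = 5s_j − 9·2^j = 5·(5^j + 3·2^j) − 9·2^j = 5^{j+1} + 15·2^j − 9·2^j = 5^{j+1} + 6·2^j = 5^{j+1} + 3·2^{j+1}.
By induction, s_m = 5^m + 3·2^m for all m ≥ 0.

s_m = 5^m + 3·2^m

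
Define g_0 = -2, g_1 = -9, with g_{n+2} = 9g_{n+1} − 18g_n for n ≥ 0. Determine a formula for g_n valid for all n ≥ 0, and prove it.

Claim: g_n = -3^n − 6^n.

Base cases: g_0 = -2 and -3^0 − 6^0 = -2; g_1 = -9 and -3^1 − 6^1 = -9.
Assume g_j = -3^j − 6^j for all 0 ≤ j ≤ k, where k ≥ 1.
Then g_{k+1} = 9g_k − 18g_{k−1} = 9·(-3^k − 6^k) − 18·(-3^{k−1} − 6^{k−1}) = -(9·3 − 18)3^{k−1} − (9·6 − 18)6^{k−1} = -9·3^{k−1} − 36·6^{k−1} = -3^{k+1} − 6^{k+1}.
So the formula holds for k+1, and by strong induction g_n = -3^n − 6^n for all n ≥ 0.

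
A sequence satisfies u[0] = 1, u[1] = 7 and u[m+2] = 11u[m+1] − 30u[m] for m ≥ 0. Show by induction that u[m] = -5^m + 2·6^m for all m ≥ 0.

Base cases: u[0] = 1 and -5^0 + 2·6^0 = 1; u[1] = 7 and -5^1 + 2·6^1 = 7.
Assume u[j] = -5^j + 2·6^j for all 0 ≤ j ≤ k, where k ≥ 1.
Then u[k+1] = 11u[k] − 30u[k−1] = 11·(-5^k + 2·6^k) − 30·(-5^{k−1} + 2·6^{k−1}) = -(11·5 − 30)5^{k−1} + 2·(11·6 − 30)6^{k−1} = -25·5^{k−1} + 72·6^{k−1} = -5^{k+1} + 2·6^{k+1}.
This completes the inductive step, so u[m] = -5^m + 2·6^m for all m ≥ 0.

u[m] = -5^m + 2·6^m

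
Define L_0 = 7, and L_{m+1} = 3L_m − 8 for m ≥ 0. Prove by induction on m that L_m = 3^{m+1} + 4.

Base case: L_0 = 7, and 3^{0+1} + 4 = 3 + 4 = 7.
Assume L_j = 3^{j+1} + 4 for some j ≥ 0.
Then L_{j+1} = 3L_j − 8 = 3·(3^{j+1} + 4) − 8 = 3^{j+2} + 12 − 8 = 3^{j+2} + 4.
This completes the inductive step, so L_m = 3^{m+1} + 4 for all m ≥ 0.

L_m = 3^{m+1} + 4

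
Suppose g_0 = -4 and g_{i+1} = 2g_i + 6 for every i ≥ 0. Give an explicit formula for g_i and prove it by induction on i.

Claim: g_i = 2^{i+1} − 6.

Base case: g_0 = -4, and 2^{0+1} − 6 = 2 − 6 = -4.
Assume g_m = 2^{m+1} − 6 for some m ≥ 0.
Then g_{m+1} = 2g_m + 6 = 2·(2^{m+1} − 6) + 6 = 2^{m+2} − 12 + 6 = 2^{m+2} − 6.
By induction, g_i = 2^{i+1} − 6 for all i ≥ 0.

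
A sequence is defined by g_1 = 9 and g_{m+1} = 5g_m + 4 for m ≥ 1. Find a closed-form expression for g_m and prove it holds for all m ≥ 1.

Claim: g_m = 2·5^m − 1.

Base case: g_1 = 9, and 2·5^1 − 1 = 10 − 1 = 9.
Assume g_k = 2·5^k − 1 for some k ≥ 1.
Then g_{k+1} = 5g_k + 4 = 5·(2·5^k − 1) + 4 = 10·5^k − 5 + 4 = 2·5^{k+1} − 1.
So the formula holds for k+1, and by induction g_m = 2·5^m − 1 for all m ≥ 1.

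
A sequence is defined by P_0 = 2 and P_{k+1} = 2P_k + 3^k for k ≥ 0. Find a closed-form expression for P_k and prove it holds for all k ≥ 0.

Claim: P_k = 2^k + 3^k.

Base case: P_0 = 2, and 2^0 + 3^0 = 1 + 1 = 2.
Assume P_r = 2^r + 3^r for some r ≥ 0.
Then P_{r+1} = 2P_r + 3^r = 2·(2^r + 3^r) + 3^r = 2^{r+1} + 2·3^r + 3^r = 2^{r+1} + 3·3^r = 2^{r+1} + 3^{r+1}.
By induction, P_k = 2^k + 3^k for all k ≥ 0.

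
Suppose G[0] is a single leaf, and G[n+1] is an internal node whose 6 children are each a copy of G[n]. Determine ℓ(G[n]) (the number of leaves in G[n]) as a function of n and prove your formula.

Claim: ℓ(G[n]) = 6^n.

Base case: ℓ(G[0]) = 1, and 6^0 = 1.
Assume ℓ(G[r]) = 6^r.
Then ℓ(G[r+1]) = 6·ℓ(G[r]) = 6·6^r = 6^{r+1}.
So the formula holds for r+1, and by induction ℓ(G[n]) = 6^n for all n ≥ 0.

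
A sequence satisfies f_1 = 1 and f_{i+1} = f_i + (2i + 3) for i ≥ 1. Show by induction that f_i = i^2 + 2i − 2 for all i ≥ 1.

Base case: f_1 = 1, and 1^2 + 2·1 − 2 = 1.
Assume f_k = k^2 + 2k − 2.
Then f_{k+1} = f_k + (2k + 3) = (k^2 + 2k − 2) + (2k + 3) = k^2 + 4k + 1,
and (k+1)^2 + 2·(k+1) − 2 = k^2 + 4k + 1.
By induction, f_i = i^2 + 2i − 2 for all i ≥ 1.

f_i = i^2 + 2i − 2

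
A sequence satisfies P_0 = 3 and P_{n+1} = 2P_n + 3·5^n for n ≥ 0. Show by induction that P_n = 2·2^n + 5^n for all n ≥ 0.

Base case: P_0 = 3, and 2·2^0 + 5^0 = 2 + 1 = 3.
Assume P_k = 2·2^k + 5^k for some k ≥ 0.
Then P_{k+1} = 2P_k + 3·5^k = 2·(2·2^k + 5^k) + 3·5^k = 2·2^{k+1} + 2·5^k + 3·5^k = 2·2^{k+1} + 5·5^k = 2·2^{k+1} + 5^{k+1}.
This completes the inductive step, so P_n = 2·2^n + 5^n for all n ≥ 0.

P_n = 2·2^n + 5^n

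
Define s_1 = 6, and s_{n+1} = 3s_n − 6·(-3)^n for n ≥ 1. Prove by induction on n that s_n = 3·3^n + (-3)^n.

Base case: s_1 = 6, and 3·3^1 + (-3)^1 = 9 − 3 = 6.
Assume s_m = 3·3^m + (-3)^m for some m ≥ 1.
Then s_{m+1} = 3s_m − 6·(-3)^m = 3·(3·3^m + (-3)^m) − 6·(-3)^m = 3·3^{m+1} + 3·(-3)^m − 6·(-3)^m = 3·3^{m+1} − 3·(-3)^m = 3·3^{m+1} + (-3)^{m+1}.
This completes the inductive step, so s_n = 3·3^n + (-3)^n for all n ≥ 1.

s_n = 3·3^n + (-3)^n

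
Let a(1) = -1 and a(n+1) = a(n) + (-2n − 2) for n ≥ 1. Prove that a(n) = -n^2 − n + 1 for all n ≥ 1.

Base case: a(1) = -1, and -1^2 − 1 + 1 = -1.
Assume a(j) = -j^2 − j + 1.
Then a(j+1) = a(j) + (-2j − 2) = (-j^2 − j + 1) + (-2j − 2) = -j^2 − 3j − 1,
and -(j+1)^2 − (j+1) + 1 = -j^2 − 3j − 1.
Hence a(n) = -n^2 − n + 1 for every n ≥ 1, by induction.

a(n) = -n^2 − n + 1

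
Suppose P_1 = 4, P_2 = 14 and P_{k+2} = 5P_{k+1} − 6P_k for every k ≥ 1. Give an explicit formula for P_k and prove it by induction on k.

Claim: P_k = -2^k + 2·3^k.

Base cases: P_1 = 4 and -2^1 + 2·3^1 = 4; P_2 = 14 and -2^2 + 2·3^2 = 14.
Assume P_i = -2^i + 2·3^i for all 1 ≤ i ≤ j, where j ≥ 2.
Then P_{j+1} = 5P_j − 6P_{j−1} = 5·(-2^j + 2·3^j) − 6·(-2^{j−1} + 2·3^{j−1}) = -(5·2 − 6)2^{j−1} + 2·(5·3 − 6)3^{j−1} = -4·2^{j−1} + 18·3^{j−1} = -2^{j+1} + 2·3^{j+1}.
By strong induction, P_k = -2^k + 2·3^k for all k ≥ 1.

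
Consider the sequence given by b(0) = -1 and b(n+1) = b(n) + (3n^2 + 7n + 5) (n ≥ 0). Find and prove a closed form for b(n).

Claim: b(n) = n^3 + 2n^2 + 2n − 1.

Base case: b(0) = -1, and 0^3 + 2·0^2 + 2·0 − 1 = -1.
Assume b(r) = r^3 + 2r^2 + 2r − 1.
Then b(r+1) = b(r) + (3r^2 + 7r + 5) = (r^3 + 2r^2 + 2r − 1) + (3r^2 + 7r + 5) = r^3 + 5r^2 + 9r + 4,
and (r+1)^3 + 2·(r+1)^2 + 2·(r+1) − 1 = r^3 + 5r^2 + 9r + 4.
This completes the inductive step, so b(n) = n^3 + 2n^2 + 2n − 1 for all n ≥ 0.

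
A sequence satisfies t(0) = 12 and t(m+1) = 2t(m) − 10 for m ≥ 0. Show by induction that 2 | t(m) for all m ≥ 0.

Base case: t(0) = 12 = 2·6, so 2 | t(0).
Assume 2 | t(j), so t(j) = 2s for some integer s.
Then t(j+1) = 2t(j) − 10 = 2·(2s) − 10 = 2(2s − 5), so 2 | t(j+1).
By induction, 2 | t(m) for all m ≥ 0.

2 | t(m)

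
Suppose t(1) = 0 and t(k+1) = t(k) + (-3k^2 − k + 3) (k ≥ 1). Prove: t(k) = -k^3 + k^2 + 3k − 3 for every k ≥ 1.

Base case: t(1) = 0, and -1^3 + 1^2 + 3·1 − 3 = 0.
Assume t(r) = -r^3 + r^2 + 3r − 3.
Then t(r+1) = t(r) + (-3r^2 − r + 3) = (-r^3 + r^2 + 3r − 3) + (-3r^2 − r + 3) = -r^3 − 2r^2 + 2r,
and -(r+1)^3 + (r+1)^2 + 3·(r+1) − 3 = -r^3 − 2r^2 + 2r.
Hence t(k) = -k^3 + k^2 + 3k − 3 for every k ≥ 1, by induction.

t(k) = -k^3 + k^2 + 3k − 3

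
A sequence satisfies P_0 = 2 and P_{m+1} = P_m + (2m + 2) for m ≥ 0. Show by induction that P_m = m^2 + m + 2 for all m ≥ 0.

Base case: P_0 = 2, and 0^2 + 0 + 2 = 2.
Assume P_k = k^2 + k + 2.
Then P_{k+1} = P_k + (2k + 2) = (k^2 + k + 2) + (2k + 2) = k^2 + 3k + 4,
and (k+1)^2 + (k+1) + 2 = k^2 + 3k + 4.
By induction, P_m = m^2 + m + 2 for all m ≥ 0.

P_m = m^2 + m + 2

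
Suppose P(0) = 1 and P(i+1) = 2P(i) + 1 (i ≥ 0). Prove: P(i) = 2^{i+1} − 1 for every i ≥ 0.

Base case: P(0) = 1, and 2^{0+1} − 1 = 2 − 1 = 1.
Assume P(k) = 2^{k+1} − 1 for some k ≥ 0.
Then P(k+1) = 2P(k) + 1 = 2·(2^{k+1} − 1) + 1 = 2^{k+2} − 2 + 1 = 2^{k+2} − 1.
Hence P(i) = 2^{i+1} − 1 for every i ≥ 0, by induction.

P(i) = 2^{i+1} − 1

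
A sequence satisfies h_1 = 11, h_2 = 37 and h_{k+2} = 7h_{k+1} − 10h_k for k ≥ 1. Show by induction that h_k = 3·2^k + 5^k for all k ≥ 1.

Base cases: h_1 = 11 and 3·2^1 + 5^1 = 11; h_2 = 37 and 3·2^2 + 5^2 = 37.
Assume h_i = 3·2^i + 5^i for all 1 ≤ i ≤ j, where j ≥ 2.
Then h_{j+1} = 7h_j − 10h_{j−1} = 7·(3·2^j + 5^j) − 10·(3·2^{j−1} + 5^{j−1}) = 3·(7·2 − 10)2^{j−1} + (7·5 − 10)5^{j−1} = 12·2^{j−1} + 25·5^{j−1} = 3·2^{j+1} + 5^{j+1}.
Hence h_k = 3·2^k + 5^k for every k ≥ 1, by strong induction.

h_k = 3·2^k + 5^k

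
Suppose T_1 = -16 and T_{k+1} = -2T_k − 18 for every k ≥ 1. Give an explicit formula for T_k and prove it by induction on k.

Claim: T_k = 5·(-2)^k − 6.

Base case: T_1 = -16, and 5·(-2)^1 − 6 = -10 − 6 = -16.
Assume T_m = 5·(-2)^m − 6 for some m ≥ 1.
Then T_{m+1} = -2T_m − 18 = -2·(5·(-2)^m − 6) − 18 = -10·(-2)^m + 12 − 18 = 5·(-2)^{m+1} − 6.
Hence T_k = 5·(-2)^k − 6 for every k ≥ 1, by induction.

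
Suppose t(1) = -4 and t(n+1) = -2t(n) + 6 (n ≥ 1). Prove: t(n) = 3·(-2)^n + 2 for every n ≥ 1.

Base case: t(1) = -4, and 3·(-2)^1 + 2 = -6 + 2 = -4.
Assume t(r) = 3·(-2)^r + 2 for some r ≥ 1.
Then t(r+1) = -2t(r) + 6 = -2·(3·(-2)^r + 2) + 6 = -6·(-2)^r − 4 + 6 = 3·(-2)^{r+1} + 2.
By induction, t(n) = 3·(-2)^n + 2 for all n ≥ 1.

t(n) = 3·(-2)^n + 2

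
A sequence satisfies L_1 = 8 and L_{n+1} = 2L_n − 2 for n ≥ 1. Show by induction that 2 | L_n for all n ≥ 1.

Base case: L_1 = 8 = 2·4, so 2 | L_1.
Assume 2 | L_j, so L_j = 2t for some integer t.
Then L_{j+1} = 2L_j − 2 = 2·(2t) − 2 = 2(2t − 1), so 2 | L_{j+1}.
This completes the inductive step, so 2 | L_n for all n ≥ 1.

2 | L_n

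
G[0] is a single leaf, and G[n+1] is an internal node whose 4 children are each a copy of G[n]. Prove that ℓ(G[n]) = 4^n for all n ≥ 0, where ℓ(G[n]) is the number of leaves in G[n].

Base case: ℓ(G[0]) = 1, and 4^0 = 1.
Assume ℓ(G[m]) = 4^m.
Then ℓ(G[m+1]) = 4·ℓ(G[m]) = 4·4^m = 4^{m+1}.
Hence ℓ(G[n]) = 4^n for every n ≥ 0, by induction.

ℓ(G[n]) = 4^n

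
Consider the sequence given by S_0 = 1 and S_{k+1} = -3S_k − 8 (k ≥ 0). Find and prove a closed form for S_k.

Claim: S_k = 3·(-3)^k − 2.

Base case: S_0 = 1, and 3·(-3)^0 − 2 = 3 − 2 = 1.
Assume S_m = 3·(-3)^m − 2 for some m ≥ 0.
Then S_{m+1} = -3S_m − 8 = -3·(3·(-3)^m − 2) − 8 = -9·(-3)^m + 6 − 8 = 3·(-3)^{m+1} − 2.
Hence S_k = 3·(-3)^k − 2 for every k ≥ 0, by induction.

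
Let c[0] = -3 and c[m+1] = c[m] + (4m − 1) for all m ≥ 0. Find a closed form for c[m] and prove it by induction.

Claim: c[m] = 2m^2 − 3m − 3.

Base case: c[0] = -3, and 2·0^2 − 3·0 − 3 = -3.
Assume c[j] = 2j^2 − 3j − 3.
Then c[j+1] = c[j] + (4j − 1) = (2j^2 − 3j − 3) + (4j − 1) = 2j^2 + j − 4,
and 2·(j+1)^2 − 3·(j+1) − 3 = 2j^2 + j − 4.
Hence c[m] = 2m^2 − 3m − 3 for every m ≥ 0, by induction.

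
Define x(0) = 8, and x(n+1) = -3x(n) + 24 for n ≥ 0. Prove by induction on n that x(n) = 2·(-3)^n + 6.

Base case: x(0) = 8, and 2·(-3)^0 + 6 = 2 + 6 = 8.
Assume x(r) = 2·(-3)^r + 6 for some r ≥ 0.
Then x(r+1) = -3x(r) + 24 = -3·(2·(-3)^r + 6) + 24 = -6·(-3)^r − 18 + 24 = 2·(-3)^{r+1} + 6.
This completes the inductive step, so x(n) = 2·(-3)^n + 6 for all n ≥ 0.

x(n) = 2·(-3)^n + 6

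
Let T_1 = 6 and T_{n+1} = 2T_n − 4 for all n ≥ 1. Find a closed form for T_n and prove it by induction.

Claim: T_n = 2^n + 4.

Base case: T_1 = 6, and 2^1 + 4 = 2 + 4 = 6.
Assume T_j = 2^j + 4 for some j ≥ 1.
Then T_{j+1} = 2T_j − 4 = 2·(2^j + 4) − 4 = 2^{j+1} + 8 − 4 = 2^{j+1} + 4.
By induction, T_n = 2^n + 4 for all n ≥ 1.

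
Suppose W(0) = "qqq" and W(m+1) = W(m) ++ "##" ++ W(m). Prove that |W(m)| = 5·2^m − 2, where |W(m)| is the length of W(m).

Base case: |W(0)| = 3, and 5·2^0 − 2 = 3.
Assume |W(j)| = 5·2^j − 2.
Then |W(j+1)| = |W(j)| + 2 + |W(j)| = 2|W(j)| + 2 = 2(5·2^j − 2) + 2 = 5·2^{j+1} − 4 + 2 = 5·2^{j+1} − 2.
Hence |W(m)| = 5·2^m − 2 for every m ≥ 0, by induction.

|W(m)| = 5·2^m − 2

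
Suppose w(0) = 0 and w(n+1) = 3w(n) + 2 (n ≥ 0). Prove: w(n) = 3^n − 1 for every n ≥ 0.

Base case: w(0) = 0, and 3^0 − 1 = 1 − 1 = 0.
Assume w(m) = 3^m − 1 for some m ≥ 0.
Then w(m+1) = 3w(m) + 2 = 3·(3^m − 1) + 2 = 3^{m+1} − 3 + 2 = 3^{m+1} − 1.
By induction, w(n) = 3^n − 1 for all n ≥ 0.

w(n) = 3^n − 1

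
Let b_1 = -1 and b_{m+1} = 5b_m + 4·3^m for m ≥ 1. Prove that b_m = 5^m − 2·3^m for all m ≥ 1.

Base case: b_1 = -1, and 5^1 − 2·3^1 = 5 − 6 = -1.
Assume b_k = 5^k − 2·3^k for some k ≥ 1.
Then b_{k+1} = 5b_k + 4·3^k = 5·(5^k − 2·3^k) + 4·3^k = 5^{k+1} − 10·3^k + 4·3^k = 5^{k+1} − 6·3^k = 5^{k+1} − 2·3^{k+1}.
This completes the inductive step, so b_m = 5^m − 2·3^m for all m ≥ 1.

b_m = 5^m − 2·3^m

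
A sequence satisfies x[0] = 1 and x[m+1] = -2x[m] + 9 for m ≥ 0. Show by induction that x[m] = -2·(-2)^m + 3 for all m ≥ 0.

Base case: x[0] = 1, and -2·(-2)^0 + 3 = -2 + 3 = 1.
Assume x[j] = -2·(-2)^j + 3 for some j ≥ 0.
Then x[j+1] = -2x[j] + 9 = -2·(-2·(-2)^j + 3) + 9 = 4·(-2)^j − 6 + 9 = -2·(-2)^{j+1} + 3.
By induction, x[m] = -2·(-2)^m + 3 for all m ≥ 0.

x[m] = -2·(-2)^m + 3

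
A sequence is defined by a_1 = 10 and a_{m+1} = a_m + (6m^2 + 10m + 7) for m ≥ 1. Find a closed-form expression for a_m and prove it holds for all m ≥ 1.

Claim: a_m = 2m^3 + 2m^2 + 3m + 3.

Base case: a_1 = 10, and 2·1^3 + 2·1^2 + 3·1 + 3 = 10.
Assume a_r = 2r^3 + 2r^2 + 3r + 3.
Then a_{r+1} = a_r + (6r^2 + 10r + 7) = (2r^3 + 2r^2 + 3r + 3) + (6r^2 + 10r + 7) = 2r^3 + 8r^2 + 13r + 10,
and 2·(r+1)^3 + 2·(r+1)^2 + 3·(r+1) + 3 = 2r^3 + 8r^2 + 13r + 10.
By induction, a_m = 2m^3 + 2m^2 + 3m + 3 for all m ≥ 1.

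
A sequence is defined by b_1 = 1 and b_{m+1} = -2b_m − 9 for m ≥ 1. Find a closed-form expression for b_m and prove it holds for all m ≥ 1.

Claim: b_m = -2·(-2)^m − 3.

Base case: b_1 = 1, and -2·(-2)^1 − 3 = 4 − 3 = 1.
Assume b_k = -2·(-2)^k − 3 for some k ≥ 1.
Then b_{k+1} = -2b_k − 9 = -2·(-2·(-2)^k − 3) − 9 = 4·(-2)^k + 6 − 9 = -2·(-2)^{k+1} − 3.
This completes the inductive step, so b_m = -2·(-2)^m − 3 for all m ≥ 1.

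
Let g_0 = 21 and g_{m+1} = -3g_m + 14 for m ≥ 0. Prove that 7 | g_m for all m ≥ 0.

Base case: g_0 = 21 = 7·3, so 7 | g_0.
Assume 7 | g_j, so g_j = 7t for some integer t.
Then g_{j+1} = -3g_j + 14 = -3·(7t) + 14 = 7(-3t + 2), so 7 | g_{j+1}.
Hence 7 | g_m for every m ≥ 0, by induction.

7 | g_m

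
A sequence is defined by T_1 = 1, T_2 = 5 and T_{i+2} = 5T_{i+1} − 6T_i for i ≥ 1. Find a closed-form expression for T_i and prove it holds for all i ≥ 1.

Claim: T_i = 3^i − 2^i.

Base cases: T_1 = 1 and 3^1 − 2^1 = 1; T_2 = 5 and 3^2 − 2^2 = 5.
Assume T_j = 3^j − 2^j for all 1 ≤ j ≤ k, where k ≥ 2.
Then T_{k+1} = 5T_k − 6T_{k−1} = 5·(3^k − 2^k) − 6·(3^{k−1} − 2^{k−1}) = (5·3 − 6)3^{k−1} − (5·2 − 6)2^{k−1} = 9·3^{k−1} − 4·2^{k−1} = 3^{k+1} − 2^{k+1}.
By strong induction, T_i = 3^i − 2^i for all i ≥ 1.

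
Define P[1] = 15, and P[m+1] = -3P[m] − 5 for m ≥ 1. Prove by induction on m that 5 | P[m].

Base case: P[1] = 15 = 5·3, so 5 | P[1].
Assume 5 | P[j], so P[j] = 5t for some integer t.
Then P[j+1] = -3P[j] − 5 = -3·(5t) − 5 = 5(-3t − 1), so 5 | P[j+1].
This completes the inductive step, so 5 | P[m] for all m ≥ 1.

5 | P[m]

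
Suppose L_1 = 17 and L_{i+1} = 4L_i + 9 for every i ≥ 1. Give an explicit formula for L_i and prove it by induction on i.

Claim: L_i = 5·4^i − 3.

Base case: L_1 = 17, and 5·4^1 − 3 = 20 − 3 = 17.
Assume L_j = 5·4^j − 3 for some j ≥ 1.
Then L_{j+1} = 4L_j + 9 = 4·(5·4^j − 3) + 9 = 20·4^j − 12 + 9 = 5·4^{j+1} − 3.
So the formula holds for j+1, and by induction L_i = 5·4^i − 3 for all i ≥ 1.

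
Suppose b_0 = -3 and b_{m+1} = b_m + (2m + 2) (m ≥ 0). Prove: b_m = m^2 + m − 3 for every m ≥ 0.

Base case: b_0 = -3, and 0^2 + 0 − 3 = -3.
Assume b_k = k^2 + k − 3.
Then b_{k+1} = b_k + (2k + 2) = (k^2 + k − 3) + (2k + 2) = k^2 + 3k − 1,
and (k+1)^2 + (k+1) − 3 = k^2 + 3k − 1.
This completes the inductive step, so b_m = m^2 + m − 3 for all m ≥ 0.

b_m = m^2 + m − 3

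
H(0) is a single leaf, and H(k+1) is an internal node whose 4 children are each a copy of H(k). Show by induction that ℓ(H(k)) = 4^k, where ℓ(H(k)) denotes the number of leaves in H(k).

Base case: ℓ(H(0)) = 1, and 4^0 = 1.
Assume ℓ(H(j)) = 4^j.
Then ℓ(H(j+1)) = 4·ℓ(H(j)) = 4·4^j = 4^{j+1}.
So the formula holds for j+1, and by induction ℓ(H(k)) = 4^k for all k ≥ 0.

ℓ(H(k)) = 4^k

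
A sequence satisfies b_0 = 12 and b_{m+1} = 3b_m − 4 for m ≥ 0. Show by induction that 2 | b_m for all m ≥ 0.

Base case: b_0 = 12 = 2·6, so 2 | b_0.
Assume 2 | b_j, so b_j = 2t for some integer t.
Then b_{j+1} = 3b_j − 4 = 3·(2t) − 4 = 2(3t − 2), so 2 | b_{j+1}.
This completes the inductive step, so 2 | b_m for all m ≥ 0.

2 | b_m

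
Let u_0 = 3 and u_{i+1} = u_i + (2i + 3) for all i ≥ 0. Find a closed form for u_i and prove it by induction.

Claim: u_i = i^2 + 2i + 3.

Base case: u_0 = 3, and 0^2 + 2·0 + 3 = 3.
Assume u_r = r^2 + 2r + 3.
Then u_{r+1} = u_r + (2r + 3) = (r^2 + 2r + 3) + (2r + 3) = r^2 + 4r + 6,
and (r+1)^2 + 2·(r+1) + 3 = r^2 + 4r + 6.
This completes the inductive step, so u_i = i^2 + 2i + 3 for all i ≥ 0.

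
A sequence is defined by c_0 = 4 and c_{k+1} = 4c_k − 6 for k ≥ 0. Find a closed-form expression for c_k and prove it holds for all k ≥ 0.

Claim: c_k = 2·4^k + 2.

Base case: c_0 = 4, and 2·4^0 + 2 = 2 + 2 = 4.
Assume c_r = 2·4^r + 2 for some r ≥ 0.
Then c_{r+1} = 4c_r − 6 = 4·(2·4^r + 2) − 6 = 8·4^r + 8 − 6 = 2·4^{r+1} + 2.
Hence c_k = 2·4^k + 2 for every k ≥ 0, by induction.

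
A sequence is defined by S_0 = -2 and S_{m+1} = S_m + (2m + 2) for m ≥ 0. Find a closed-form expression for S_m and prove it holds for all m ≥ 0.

Claim: S_m = m^2 + m − 2.

Base case: S_0 = -2, and 0^2 + 0 − 2 = -2.
Assume S_r = r^2 + r − 2.
Then S_{r+1} = S_r + (2r + 2) = (r^2 + r − 2) + (2r + 2) = r^2 + 3r,
and (r+1)^2 + (r+1) − 2 = r^2 + 3r.
Hence S_m = m^2 + m − 2 for every m ≥ 0, by induction.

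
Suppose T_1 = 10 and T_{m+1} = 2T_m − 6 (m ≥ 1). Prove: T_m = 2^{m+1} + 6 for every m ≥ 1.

Base case: T_1 = 10, and 2^{1+1} + 6 = 4 + 6 = 10.
Assume T_k = 2^{k+1} + 6 for some k ≥ 1.
Then T_{k+1} = 2T_k − 6 = 2·(2^{k+1} + 6) − 6 = 2^{k+2} + 12 − 6 = 2^{k+2} + 6.
By induction, T_m = 2^{m+1} + 6 for all m ≥ 1.

T_m = 2^{m+1} + 6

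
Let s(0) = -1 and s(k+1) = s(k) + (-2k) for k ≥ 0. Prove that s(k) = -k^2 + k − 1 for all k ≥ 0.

Base case: s(0) = -1, and -0^2 + 0 − 1 = -1.
Assume s(j) = -j^2 + j − 1.
Then s(j+1) = s(j) + (-2j) = (-j^2 + j − 1) + (-2j) = -j^2 − j − 1,
and -(j+1)^2 + (j+1) − 1 = -j^2 − j − 1.
By induction, s(k) = -k^2 + k − 1 for all k ≥ 0.

s(k) = -k^2 + k − 1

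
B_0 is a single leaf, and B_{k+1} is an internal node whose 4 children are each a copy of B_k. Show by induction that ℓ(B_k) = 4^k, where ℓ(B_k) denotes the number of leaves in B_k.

Base case: ℓ(B_0) = 1, and 4^0 = 1.
Assume ℓ(B_j) = 4^j.
Then ℓ(B_{j+1}) = 4·ℓ(B_j) = 4·4^j = 4^{j+1}.
This completes the inductive step, so ℓ(B_k) = 4^k for all k ≥ 0.

ℓ(B_k) = 4^k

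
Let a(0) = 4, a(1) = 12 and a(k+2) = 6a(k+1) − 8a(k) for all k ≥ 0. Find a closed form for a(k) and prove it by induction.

Claim: a(k) = 2·4^k + 2·2^k.

Base cases: a(0) = 4 and 2·4^0 + 2·2^0 = 4; a(1) = 12 and 2·4^1 + 2·2^1 = 12.
Assume a(j) = 2·4^j + 2·2^j for all 0 ≤ j ≤ r, where r ≥ 1.
Then a(r+1) = 6a(r) − 8a(r−1) = 6·(2·4^r + 2·2^r) − 8·(2·4^{r−1} + 2·2^{r−1}) = 2·(6·4 − 8)4^{r−1} + 2·(6·2 − 8)2^{r−1} = 32·4^{r−1} + 8·2^{r−1} = 2·4^{r+1} + 2·2^{r+1}.
So the formula holds for r+1, and by strong induction a(k) = 2·4^k + 2·2^k for all k ≥ 0.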